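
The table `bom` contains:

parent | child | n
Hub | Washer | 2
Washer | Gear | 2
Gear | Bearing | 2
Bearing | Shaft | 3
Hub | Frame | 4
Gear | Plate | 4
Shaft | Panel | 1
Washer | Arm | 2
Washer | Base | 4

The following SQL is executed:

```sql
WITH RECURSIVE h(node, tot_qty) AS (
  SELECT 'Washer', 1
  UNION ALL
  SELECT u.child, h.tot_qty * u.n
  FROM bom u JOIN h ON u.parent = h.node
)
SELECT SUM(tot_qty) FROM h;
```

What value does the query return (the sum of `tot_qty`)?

45

Base: (Washer, tot_qty=1).
Iteration 1: components of {Washer} -> Arm = 1*2 = 2, Base = 1*4 = 4, Gear = 1*2 = 2.
Iteration 2: components of {Arm,Base,Gear} -> Bearing = 2*2 = 4, Plate = 2*4 = 8.
Iteration 3: components of {Bearing,Plate} -> Shaft = 4*3 = 12.
Iteration 4: components of {Shaft} -> Panel = 12*1 = 12.
Iteration 5: no further components; recursion stops.
SUM(tot_qty) = 1 + 2 + 2 + 4 + 4 + 8 + 12 + 12 = 45.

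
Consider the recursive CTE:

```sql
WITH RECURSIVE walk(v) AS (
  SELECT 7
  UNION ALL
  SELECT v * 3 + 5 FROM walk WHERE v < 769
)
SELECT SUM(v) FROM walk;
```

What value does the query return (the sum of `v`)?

Base: v=7.
Iteration 1: 7 < 769 holds -> v = 7 * 3 + 5 = 26.
Iteration 2: 26 < 769 holds -> v = 26 * 3 + 5 = 83.
Iteration 3: 83 < 769 holds -> v = 83 * 3 + 5 = 254.
Iteration 4: 254 < 769 holds -> v = 254 * 3 + 5 = 767.
Iteration 5: 767 < 769 holds -> v = 767 * 3 + 5 = 2306.
Iteration 6: 2306 < 769 fails; recursion stops.
SUM(v) = 7 + 26 + 83 + 254 + 767 + 2306 = 3443.

3443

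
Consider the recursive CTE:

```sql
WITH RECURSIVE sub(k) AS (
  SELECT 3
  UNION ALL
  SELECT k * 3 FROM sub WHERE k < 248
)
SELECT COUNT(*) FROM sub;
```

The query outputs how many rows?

6

Base: k=3.
Iteration 1: 3 < 248 holds -> k = 3 * 3 = 9.
Iteration 2: 9 < 248 holds -> k = 9 * 3 = 27.
Iteration 3: 27 < 248 holds -> k = 27 * 3 = 81.
Iteration 4: 81 < 248 holds -> k = 81 * 3 = 243.
Iteration 5: 243 < 248 holds -> k = 243 * 3 = 729.
Iteration 6: 729 < 248 fails; recursion stops.
Total rows emitted: 6.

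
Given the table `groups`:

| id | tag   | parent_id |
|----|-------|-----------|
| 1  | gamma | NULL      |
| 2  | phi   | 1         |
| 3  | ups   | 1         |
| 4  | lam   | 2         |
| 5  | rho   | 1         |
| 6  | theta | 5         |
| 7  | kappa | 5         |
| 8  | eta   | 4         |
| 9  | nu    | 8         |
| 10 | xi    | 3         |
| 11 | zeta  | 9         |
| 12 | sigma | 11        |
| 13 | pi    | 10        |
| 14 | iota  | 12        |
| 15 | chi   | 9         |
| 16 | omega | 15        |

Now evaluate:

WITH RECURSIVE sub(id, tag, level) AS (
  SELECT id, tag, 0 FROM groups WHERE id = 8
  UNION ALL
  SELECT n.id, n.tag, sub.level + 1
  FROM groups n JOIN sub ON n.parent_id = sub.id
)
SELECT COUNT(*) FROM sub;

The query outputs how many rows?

7

Base: id=8 (eta) at level 0.
Iteration 1: rows with parent_id in {8} -> nu (id 9, level 1).
Iteration 2: rows with parent_id in {9} -> zeta (id 11, level 2), chi (id 15, level 2).
Iteration 3: rows with parent_id in {11,15} -> sigma (id 12, level 3), omega (id 16, level 3).
Iteration 4: rows with parent_id in {12,16} -> iota (id 14, level 4).
Iteration 5: no rows with parent_id in {14}; recursion stops.
Total rows emitted: 7.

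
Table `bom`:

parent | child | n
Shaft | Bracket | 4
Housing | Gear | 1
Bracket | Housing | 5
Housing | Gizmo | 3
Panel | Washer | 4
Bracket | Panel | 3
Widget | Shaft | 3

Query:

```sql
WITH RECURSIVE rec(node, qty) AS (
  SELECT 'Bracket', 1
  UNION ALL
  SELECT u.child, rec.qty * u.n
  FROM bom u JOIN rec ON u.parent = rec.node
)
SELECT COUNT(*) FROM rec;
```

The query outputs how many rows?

6

Base: (Bracket, qty=1).
Iteration 1: components of {Bracket} -> Housing = 1*5 = 5, Panel = 1*3 = 3.
Iteration 2: components of {Housing,Panel} -> Gear = 5*1 = 5, Gizmo = 5*3 = 15, Washer = 3*4 = 12.
Iteration 3: no further components; recursion stops.
Total rows emitted: 6.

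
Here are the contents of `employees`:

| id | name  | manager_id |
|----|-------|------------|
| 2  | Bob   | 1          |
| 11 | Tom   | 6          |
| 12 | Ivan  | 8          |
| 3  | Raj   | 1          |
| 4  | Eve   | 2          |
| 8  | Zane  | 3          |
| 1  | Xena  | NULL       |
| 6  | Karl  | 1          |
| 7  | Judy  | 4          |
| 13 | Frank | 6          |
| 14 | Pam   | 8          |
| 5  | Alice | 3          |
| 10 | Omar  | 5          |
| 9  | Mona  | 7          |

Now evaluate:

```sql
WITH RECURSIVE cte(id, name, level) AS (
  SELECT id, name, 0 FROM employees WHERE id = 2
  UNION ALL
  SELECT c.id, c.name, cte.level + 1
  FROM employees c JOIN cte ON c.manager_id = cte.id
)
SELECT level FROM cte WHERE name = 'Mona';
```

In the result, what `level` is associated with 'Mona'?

Base: id=2 (Bob) at level 0.
Iteration 1: rows with manager_id in {2} -> Eve (id 4, level 1).
Iteration 2: rows with manager_id in {4} -> Judy (id 7, level 2).
Iteration 3: rows with manager_id in {7} -> Mona (id 9, level 3).
Iteration 4: no rows with manager_id in {9}; recursion stops.

3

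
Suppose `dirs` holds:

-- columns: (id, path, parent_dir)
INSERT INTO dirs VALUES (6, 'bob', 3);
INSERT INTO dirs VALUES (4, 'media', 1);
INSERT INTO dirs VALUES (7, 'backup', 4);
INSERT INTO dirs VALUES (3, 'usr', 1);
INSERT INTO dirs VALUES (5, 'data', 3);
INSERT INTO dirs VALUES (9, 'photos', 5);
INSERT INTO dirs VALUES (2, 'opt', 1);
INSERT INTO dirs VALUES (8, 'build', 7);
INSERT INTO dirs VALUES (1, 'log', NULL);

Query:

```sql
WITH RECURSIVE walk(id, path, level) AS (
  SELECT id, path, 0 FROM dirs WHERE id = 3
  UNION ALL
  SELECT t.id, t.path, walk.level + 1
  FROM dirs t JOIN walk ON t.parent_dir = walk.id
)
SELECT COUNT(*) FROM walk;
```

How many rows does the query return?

4

Base: id=3 (usr) at level 0.
Iteration 1: rows with parent_dir in {3} -> data (id 5, level 1), bob (id 6, level 1).
Iteration 2: rows with parent_dir in {5,6} -> photos (id 9, level 2).
Iteration 3: no rows with parent_dir in {9}; recursion stops.
Total rows emitted: 4.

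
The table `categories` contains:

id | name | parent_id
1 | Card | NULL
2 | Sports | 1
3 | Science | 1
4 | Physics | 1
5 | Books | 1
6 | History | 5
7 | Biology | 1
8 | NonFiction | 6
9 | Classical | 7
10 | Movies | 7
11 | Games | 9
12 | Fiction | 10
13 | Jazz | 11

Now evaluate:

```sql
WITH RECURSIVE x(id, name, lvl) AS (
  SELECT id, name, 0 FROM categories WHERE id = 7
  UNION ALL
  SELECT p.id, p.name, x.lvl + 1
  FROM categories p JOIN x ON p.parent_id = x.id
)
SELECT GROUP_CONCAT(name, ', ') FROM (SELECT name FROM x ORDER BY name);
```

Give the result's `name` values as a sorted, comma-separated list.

Base: id=7 (Biology) at lvl 0.
Iteration 1: rows with parent_id in {7} -> Classical (id 9, lvl 1), Movies (id 10, lvl 1).
Iteration 2: rows with parent_id in {9,10} -> Games (id 11, lvl 2), Fiction (id 12, lvl 2).
Iteration 3: rows with parent_id in {11,12} -> Jazz (id 13, lvl 3).
Iteration 4: no rows with parent_id in {13}; recursion stops.

Biology, Classical, Fiction, Games, Jazz, Movies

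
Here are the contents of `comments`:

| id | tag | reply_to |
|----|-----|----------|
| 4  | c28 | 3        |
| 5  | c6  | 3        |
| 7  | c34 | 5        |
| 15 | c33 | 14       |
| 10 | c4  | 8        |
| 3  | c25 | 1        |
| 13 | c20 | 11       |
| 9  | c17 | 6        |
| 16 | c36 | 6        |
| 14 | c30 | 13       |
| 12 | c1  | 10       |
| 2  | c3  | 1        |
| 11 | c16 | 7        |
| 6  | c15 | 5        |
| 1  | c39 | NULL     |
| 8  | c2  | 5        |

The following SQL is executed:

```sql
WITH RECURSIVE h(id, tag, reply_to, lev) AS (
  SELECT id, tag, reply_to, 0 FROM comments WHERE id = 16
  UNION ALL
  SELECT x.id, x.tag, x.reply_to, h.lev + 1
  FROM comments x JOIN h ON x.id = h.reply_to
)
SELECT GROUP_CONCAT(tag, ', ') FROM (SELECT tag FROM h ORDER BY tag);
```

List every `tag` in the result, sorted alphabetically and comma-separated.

Base: id=16 (c36), reply_to=6, lev 0.
Iteration 1: join on id=6 -> c15 (id 6, reply_to=5, lev 1).
Iteration 2: join on id=5 -> c6 (id 5, reply_to=3, lev 2).
Iteration 3: join on id=3 -> c25 (id 3, reply_to=1, lev 3).
Iteration 4: join on id=1 -> c39 (id 1, reply_to=NULL, lev 4).
Iteration 5: reply_to is NULL; no match; recursion stops.

c15, c25, c36, c39, c6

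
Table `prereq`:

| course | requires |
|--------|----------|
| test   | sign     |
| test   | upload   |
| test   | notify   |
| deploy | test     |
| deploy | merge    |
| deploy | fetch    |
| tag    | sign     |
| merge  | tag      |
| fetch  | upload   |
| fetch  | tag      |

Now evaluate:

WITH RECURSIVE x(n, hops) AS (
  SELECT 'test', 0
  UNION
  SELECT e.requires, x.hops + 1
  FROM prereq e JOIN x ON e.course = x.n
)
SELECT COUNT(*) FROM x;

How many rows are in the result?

Base: (test, hops=0).
Iteration 1: edges from {test} -> (notify, hops=1), (sign, hops=1), (upload, hops=1).
Iteration 2: no outgoing edges from {notify,sign,upload}; recursion stops.
Total rows emitted: 4.

4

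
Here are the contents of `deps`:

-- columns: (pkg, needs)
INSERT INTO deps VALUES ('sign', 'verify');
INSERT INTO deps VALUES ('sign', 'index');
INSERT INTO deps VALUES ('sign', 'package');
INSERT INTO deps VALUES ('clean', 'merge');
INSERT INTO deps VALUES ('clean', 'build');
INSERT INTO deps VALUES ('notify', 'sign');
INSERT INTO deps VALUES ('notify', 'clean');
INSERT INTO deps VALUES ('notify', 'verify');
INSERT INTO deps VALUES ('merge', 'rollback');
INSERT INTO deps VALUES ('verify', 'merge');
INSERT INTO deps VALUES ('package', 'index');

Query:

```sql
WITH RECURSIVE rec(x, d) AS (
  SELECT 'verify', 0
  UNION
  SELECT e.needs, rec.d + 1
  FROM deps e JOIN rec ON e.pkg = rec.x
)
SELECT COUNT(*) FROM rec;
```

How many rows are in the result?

Base: (verify, d=0).
Iteration 1: edges from {verify} -> (merge, d=1).
Iteration 2: edges from {merge} -> (rollback, d=2).
Iteration 3: no outgoing edges from {rollback}; recursion stops.
Total rows emitted: 3.

3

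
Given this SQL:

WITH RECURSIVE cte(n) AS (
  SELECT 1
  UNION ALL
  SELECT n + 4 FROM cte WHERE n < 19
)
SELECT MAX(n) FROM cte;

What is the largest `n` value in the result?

21

Base: n=1.
Iteration 1: 1 < 19 holds -> n = 1 + 4 = 5.
Iteration 2: 5 < 19 holds -> n = 5 + 4 = 9.
Iteration 3: 9 < 19 holds -> n = 9 + 4 = 13.
Iteration 4: 13 < 19 holds -> n = 13 + 4 = 17.
Iteration 5: 17 < 19 holds -> n = 17 + 4 = 21.
Iteration 6: 21 < 19 fails; recursion stops.
n values: 1, 5, 9, 13, 17, 21; the maximum is 21.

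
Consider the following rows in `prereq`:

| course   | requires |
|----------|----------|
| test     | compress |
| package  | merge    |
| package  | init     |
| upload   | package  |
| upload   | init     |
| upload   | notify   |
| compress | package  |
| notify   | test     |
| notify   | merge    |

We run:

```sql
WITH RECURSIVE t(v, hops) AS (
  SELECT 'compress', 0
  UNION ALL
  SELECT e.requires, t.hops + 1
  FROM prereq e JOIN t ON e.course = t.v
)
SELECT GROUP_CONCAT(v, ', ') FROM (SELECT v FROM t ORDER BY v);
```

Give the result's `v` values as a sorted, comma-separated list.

Base: (compress, hops=0).
Iteration 1: edges from {compress} -> (package, hops=1).
Iteration 2: edges from {package} -> (init, hops=2), (merge, hops=2).
Iteration 3: no outgoing edges from {init,merge}; recursion stops.

compress, init, merge, package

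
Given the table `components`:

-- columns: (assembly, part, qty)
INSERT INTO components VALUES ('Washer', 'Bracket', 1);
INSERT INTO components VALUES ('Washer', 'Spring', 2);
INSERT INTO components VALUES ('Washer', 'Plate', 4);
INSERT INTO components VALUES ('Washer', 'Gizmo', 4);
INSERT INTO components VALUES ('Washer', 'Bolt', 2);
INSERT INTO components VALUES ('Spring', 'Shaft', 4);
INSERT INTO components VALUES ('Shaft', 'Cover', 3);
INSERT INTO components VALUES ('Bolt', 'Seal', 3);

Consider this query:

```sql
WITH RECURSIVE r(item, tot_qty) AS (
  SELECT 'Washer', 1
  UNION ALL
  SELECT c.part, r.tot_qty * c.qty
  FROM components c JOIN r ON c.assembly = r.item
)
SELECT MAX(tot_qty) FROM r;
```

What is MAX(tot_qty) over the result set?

Base: (Washer, tot_qty=1).
Iteration 1: components of {Washer} -> Bolt = 1*2 = 2, Bracket = 1*1 = 1, Gizmo = 1*4 = 4, Plate = 1*4 = 4, Spring = 1*2 = 2.
Iteration 2: components of {Bolt,Bracket,Gizmo,Plate,Spring} -> Seal = 2*3 = 6, Shaft = 2*4 = 8.
Iteration 3: components of {Seal,Shaft} -> Cover = 8*3 = 24.
Iteration 4: no further components; recursion stops.
tot_qty values: 1, 1, 2, 4, 4, 2, 8, 6, 24; the maximum is 24.

24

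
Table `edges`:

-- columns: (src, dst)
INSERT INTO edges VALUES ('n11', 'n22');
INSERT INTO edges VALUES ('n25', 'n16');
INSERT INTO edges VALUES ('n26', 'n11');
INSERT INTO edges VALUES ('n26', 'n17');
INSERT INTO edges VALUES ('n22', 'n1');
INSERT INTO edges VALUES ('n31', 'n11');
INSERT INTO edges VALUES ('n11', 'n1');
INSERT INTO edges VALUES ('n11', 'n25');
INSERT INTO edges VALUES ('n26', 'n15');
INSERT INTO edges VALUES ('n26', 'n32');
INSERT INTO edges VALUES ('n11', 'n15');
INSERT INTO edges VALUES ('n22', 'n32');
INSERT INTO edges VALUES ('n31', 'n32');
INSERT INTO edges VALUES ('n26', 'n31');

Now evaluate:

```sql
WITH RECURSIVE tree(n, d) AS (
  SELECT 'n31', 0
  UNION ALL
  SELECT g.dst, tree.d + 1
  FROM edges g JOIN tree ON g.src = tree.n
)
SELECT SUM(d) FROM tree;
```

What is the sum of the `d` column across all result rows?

Base: (n31, d=0).
Iteration 1: edges from {n31} -> (n11, d=1), (n32, d=1).
Iteration 2: edges from {n11,n32} -> (n1, d=2), (n15, d=2), (n22, d=2), (n25, d=2).
Iteration 3: edges from {n1,n15,n22,n25} -> (n1, d=3), (n16, d=3), (n32, d=3).
Iteration 4: no outgoing edges from {n1,n16,n32}; recursion stops.
SUM(d) = 0 + 1 + 1 + 2 + 2 + 2 + 2 + 3 + 3 + 3 = 19.

19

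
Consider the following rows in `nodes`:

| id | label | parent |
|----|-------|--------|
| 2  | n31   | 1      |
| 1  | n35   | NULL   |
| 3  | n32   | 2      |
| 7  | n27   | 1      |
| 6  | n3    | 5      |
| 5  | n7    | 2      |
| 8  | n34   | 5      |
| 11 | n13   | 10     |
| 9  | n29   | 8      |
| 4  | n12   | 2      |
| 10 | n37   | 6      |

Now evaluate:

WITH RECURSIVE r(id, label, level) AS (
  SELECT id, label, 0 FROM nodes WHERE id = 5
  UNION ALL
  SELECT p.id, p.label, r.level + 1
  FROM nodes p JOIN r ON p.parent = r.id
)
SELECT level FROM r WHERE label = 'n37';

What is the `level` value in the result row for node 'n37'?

Base: id=5 (n7) at level 0.
Iteration 1: rows with parent in {5} -> n3 (id 6, level 1), n34 (id 8, level 1).
Iteration 2: rows with parent in {6,8} -> n29 (id 9, level 2), n37 (id 10, level 2).
Iteration 3: rows with parent in {9,10} -> n13 (id 11, level 3).
Iteration 4: no rows with parent in {11}; recursion stops.

2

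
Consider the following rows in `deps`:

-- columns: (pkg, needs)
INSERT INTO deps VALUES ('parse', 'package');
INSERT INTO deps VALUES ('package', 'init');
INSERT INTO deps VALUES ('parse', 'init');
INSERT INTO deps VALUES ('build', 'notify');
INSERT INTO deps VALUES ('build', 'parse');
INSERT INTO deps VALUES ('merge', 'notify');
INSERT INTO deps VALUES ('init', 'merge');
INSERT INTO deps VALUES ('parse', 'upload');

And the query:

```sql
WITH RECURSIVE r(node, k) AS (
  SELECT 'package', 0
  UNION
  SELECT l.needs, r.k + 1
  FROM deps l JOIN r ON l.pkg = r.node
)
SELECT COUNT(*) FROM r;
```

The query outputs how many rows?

4

Base: (package, k=0).
Iteration 1: edges from {package} -> (init, k=1).
Iteration 2: edges from {init} -> (merge, k=2).
Iteration 3: edges from {merge} -> (notify, k=3).
Iteration 4: no outgoing edges from {notify}; recursion stops.
Total rows emitted: 4.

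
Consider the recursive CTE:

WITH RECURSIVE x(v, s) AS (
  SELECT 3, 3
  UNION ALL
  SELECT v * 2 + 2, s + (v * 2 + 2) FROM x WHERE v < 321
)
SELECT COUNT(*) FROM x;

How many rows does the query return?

8

Base: v=3, s=3.
Iteration 1: 3 < 321 holds -> v = 3 * 2 + 2 = 8, s = 3 + 8 = 11.
Iteration 2: 8 < 321 holds -> v = 8 * 2 + 2 = 18, s = 11 + 18 = 29.
Iteration 3: 18 < 321 holds -> v = 18 * 2 + 2 = 38, s = 29 + 38 = 67.
Iteration 4: 38 < 321 holds -> v = 38 * 2 + 2 = 78, s = 67 + 78 = 145.
Iteration 5: 78 < 321 holds -> v = 78 * 2 + 2 = 158, s = 145 + 158 = 303.
Iteration 6: 158 < 321 holds -> v = 158 * 2 + 2 = 318, s = 303 + 318 = 621.
Iteration 7: 318 < 321 holds -> v = 318 * 2 + 2 = 638, s = 621 + 638 = 1259.
Iteration 8: 638 < 321 fails; recursion stops.
Total rows emitted: 8.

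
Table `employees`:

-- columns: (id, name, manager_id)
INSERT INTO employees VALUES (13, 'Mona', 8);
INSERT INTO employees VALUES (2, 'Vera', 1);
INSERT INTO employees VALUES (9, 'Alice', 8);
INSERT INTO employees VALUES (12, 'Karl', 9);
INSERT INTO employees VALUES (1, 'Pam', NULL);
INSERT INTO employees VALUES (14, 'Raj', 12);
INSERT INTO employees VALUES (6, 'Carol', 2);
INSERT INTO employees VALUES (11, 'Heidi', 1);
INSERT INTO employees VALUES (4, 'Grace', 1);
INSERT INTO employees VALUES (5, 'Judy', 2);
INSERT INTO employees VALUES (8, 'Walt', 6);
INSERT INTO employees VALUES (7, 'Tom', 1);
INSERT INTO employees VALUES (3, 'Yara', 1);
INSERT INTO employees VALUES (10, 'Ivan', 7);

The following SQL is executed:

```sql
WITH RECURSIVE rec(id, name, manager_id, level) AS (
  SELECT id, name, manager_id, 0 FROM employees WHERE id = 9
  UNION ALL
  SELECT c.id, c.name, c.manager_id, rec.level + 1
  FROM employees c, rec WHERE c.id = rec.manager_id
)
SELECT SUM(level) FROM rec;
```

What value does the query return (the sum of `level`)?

10

Base: id=9 (Alice), manager_id=8, level 0.
Iteration 1: join on id=8 -> Walt (id 8, manager_id=6, level 1).
Iteration 2: join on id=6 -> Carol (id 6, manager_id=2, level 2).
Iteration 3: join on id=2 -> Vera (id 2, manager_id=1, level 3).
Iteration 4: join on id=1 -> Pam (id 1, manager_id=NULL, level 4).
Iteration 5: manager_id is NULL; no match; recursion stops.
SUM(level) = 0 + 1 + 2 + 3 + 4 = 10.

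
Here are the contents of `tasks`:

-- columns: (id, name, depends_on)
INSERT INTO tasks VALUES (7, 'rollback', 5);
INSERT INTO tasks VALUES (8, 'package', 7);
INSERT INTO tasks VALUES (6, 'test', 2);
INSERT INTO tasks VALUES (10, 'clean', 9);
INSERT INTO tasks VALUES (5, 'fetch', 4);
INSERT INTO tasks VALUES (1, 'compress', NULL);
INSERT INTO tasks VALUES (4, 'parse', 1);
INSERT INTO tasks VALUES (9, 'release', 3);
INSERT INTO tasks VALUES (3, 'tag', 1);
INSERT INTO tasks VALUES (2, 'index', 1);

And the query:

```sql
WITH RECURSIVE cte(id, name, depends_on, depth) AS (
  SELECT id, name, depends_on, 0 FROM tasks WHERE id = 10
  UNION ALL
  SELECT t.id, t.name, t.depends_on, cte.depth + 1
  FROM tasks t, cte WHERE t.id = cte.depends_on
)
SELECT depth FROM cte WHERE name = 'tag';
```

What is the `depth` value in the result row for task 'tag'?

2

Base: id=10 (clean), depends_on=9, depth 0.
Iteration 1: join on id=9 -> release (id 9, depends_on=3, depth 1).
Iteration 2: join on id=3 -> tag (id 3, depends_on=1, depth 2).
Iteration 3: join on id=1 -> compress (id 1, depends_on=NULL, depth 3).
Iteration 4: depends_on is NULL; no match; recursion stops.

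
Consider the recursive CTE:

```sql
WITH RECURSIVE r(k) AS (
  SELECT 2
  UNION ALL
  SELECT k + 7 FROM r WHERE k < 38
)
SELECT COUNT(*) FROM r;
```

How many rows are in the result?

7

Base: k=2.
Iteration 1: 2 < 38 holds -> k = 2 + 7 = 9.
Iteration 2: 9 < 38 holds -> k = 9 + 7 = 16.
Iteration 3: 16 < 38 holds -> k = 16 + 7 = 23.
Iteration 4: 23 < 38 holds -> k = 23 + 7 = 30.
Iteration 5: 30 < 38 holds -> k = 30 + 7 = 37.
Iteration 6: 37 < 38 holds -> k = 37 + 7 = 44.
Iteration 7: 44 < 38 fails; recursion stops.
Total rows emitted: 7.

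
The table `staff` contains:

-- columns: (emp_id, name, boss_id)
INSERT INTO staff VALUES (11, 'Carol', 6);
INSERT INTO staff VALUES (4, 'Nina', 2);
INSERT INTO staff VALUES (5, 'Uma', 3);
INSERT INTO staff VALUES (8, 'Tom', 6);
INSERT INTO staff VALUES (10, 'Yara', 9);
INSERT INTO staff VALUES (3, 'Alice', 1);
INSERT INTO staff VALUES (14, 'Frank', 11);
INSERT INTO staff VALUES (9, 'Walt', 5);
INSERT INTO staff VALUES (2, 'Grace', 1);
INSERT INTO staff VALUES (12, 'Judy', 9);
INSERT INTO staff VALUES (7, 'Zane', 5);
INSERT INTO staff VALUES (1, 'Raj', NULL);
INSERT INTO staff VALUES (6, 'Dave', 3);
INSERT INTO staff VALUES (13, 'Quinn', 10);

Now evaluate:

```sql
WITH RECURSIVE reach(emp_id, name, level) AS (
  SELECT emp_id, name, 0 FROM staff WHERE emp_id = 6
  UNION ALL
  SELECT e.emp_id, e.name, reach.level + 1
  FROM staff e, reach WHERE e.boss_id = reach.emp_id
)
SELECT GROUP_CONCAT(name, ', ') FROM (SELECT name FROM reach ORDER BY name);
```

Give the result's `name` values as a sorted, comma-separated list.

Carol, Dave, Frank, Tom

Base: emp_id=6 (Dave) at level 0.
Iteration 1: rows with boss_id in {6} -> Tom (id 8, level 1), Carol (id 11, level 1).
Iteration 2: rows with boss_id in {8,11} -> Frank (id 14, level 2).
Iteration 3: no rows with boss_id in {14}; recursion stops.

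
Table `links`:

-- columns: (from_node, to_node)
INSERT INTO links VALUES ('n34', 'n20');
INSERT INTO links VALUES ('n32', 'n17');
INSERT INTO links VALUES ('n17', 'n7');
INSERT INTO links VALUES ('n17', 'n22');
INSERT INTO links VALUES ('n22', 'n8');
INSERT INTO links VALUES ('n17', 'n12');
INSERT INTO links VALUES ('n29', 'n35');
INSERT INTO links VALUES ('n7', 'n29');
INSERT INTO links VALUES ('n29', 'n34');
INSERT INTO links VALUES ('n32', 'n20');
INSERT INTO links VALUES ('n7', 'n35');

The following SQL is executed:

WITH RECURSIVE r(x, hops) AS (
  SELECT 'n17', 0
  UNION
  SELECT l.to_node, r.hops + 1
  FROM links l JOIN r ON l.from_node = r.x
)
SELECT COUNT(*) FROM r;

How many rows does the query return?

Base: (n17, hops=0).
Iteration 1: edges from {n17} -> (n12, hops=1), (n22, hops=1), (n7, hops=1).
Iteration 2: edges from {n12,n22,n7} -> (n29, hops=2), (n35, hops=2), (n8, hops=2).
Iteration 3: edges from {n29,n35,n8} -> (n34, hops=3), (n35, hops=3).
Iteration 4: edges from {n34,n35} -> (n20, hops=4).
Iteration 5: no outgoing edges from {n20}; recursion stops.
Total rows emitted: 10.

10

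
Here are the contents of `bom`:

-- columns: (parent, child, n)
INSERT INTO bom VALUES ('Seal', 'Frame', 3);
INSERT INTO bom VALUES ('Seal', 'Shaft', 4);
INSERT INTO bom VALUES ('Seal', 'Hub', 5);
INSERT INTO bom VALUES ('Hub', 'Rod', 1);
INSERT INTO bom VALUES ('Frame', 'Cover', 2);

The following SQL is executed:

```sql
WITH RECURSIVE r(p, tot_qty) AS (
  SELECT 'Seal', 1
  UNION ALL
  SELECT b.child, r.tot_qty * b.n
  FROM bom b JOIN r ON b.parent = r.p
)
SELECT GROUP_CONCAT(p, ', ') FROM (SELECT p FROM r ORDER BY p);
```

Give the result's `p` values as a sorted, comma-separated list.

Base: (Seal, tot_qty=1).
Iteration 1: components of {Seal} -> Frame = 1*3 = 3, Hub = 1*5 = 5, Shaft = 1*4 = 4.
Iteration 2: components of {Frame,Hub,Shaft} -> Cover = 3*2 = 6, Rod = 5*1 = 5.
Iteration 3: no further components; recursion stops.

Cover, Frame, Hub, Rod, Seal, Shaft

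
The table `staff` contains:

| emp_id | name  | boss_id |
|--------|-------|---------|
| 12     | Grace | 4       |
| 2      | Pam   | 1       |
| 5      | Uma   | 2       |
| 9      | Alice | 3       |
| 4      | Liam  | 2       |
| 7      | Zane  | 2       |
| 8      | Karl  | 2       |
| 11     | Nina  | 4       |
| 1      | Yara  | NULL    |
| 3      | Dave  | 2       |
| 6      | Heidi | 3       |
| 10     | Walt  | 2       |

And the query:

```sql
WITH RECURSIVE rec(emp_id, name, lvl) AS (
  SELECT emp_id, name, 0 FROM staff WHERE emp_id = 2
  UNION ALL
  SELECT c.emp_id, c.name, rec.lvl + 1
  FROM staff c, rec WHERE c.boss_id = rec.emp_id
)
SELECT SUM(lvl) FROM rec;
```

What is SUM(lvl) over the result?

14

Base: emp_id=2 (Pam) at lvl 0.
Iteration 1: rows with boss_id in {2} -> Dave (id 3, lvl 1), Liam (id 4, lvl 1), Uma (id 5, lvl 1), Zane (id 7, lvl 1), Karl (id 8, lvl 1), Walt (id 10, lvl 1).
Iteration 2: rows with boss_id in {3,4,5,7,8,10} -> Heidi (id 6, lvl 2), Alice (id 9, lvl 2), Nina (id 11, lvl 2), Grace (id 12, lvl 2).
Iteration 3: no rows with boss_id in {6,9,11,12}; recursion stops.
SUM(lvl) = 0 + 1 + 1 + 1 + 1 + 1 + 1 + 2 + 2 + 2 + 2 = 14.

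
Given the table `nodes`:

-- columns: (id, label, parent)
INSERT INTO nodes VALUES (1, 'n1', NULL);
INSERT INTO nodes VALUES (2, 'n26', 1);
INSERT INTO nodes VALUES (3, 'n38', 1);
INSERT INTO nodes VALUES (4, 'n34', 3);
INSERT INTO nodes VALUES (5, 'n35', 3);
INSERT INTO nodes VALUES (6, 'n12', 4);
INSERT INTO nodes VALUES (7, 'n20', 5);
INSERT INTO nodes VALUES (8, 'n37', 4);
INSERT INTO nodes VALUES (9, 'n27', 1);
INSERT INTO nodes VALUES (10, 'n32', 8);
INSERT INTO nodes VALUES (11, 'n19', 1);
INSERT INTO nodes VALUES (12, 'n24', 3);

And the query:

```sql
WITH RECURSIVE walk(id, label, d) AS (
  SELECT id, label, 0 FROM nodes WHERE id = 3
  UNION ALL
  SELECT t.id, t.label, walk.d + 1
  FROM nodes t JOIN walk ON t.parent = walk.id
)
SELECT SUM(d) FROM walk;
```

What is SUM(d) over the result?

12

Base: id=3 (n38) at d 0.
Iteration 1: rows with parent in {3} -> n34 (id 4, d 1), n35 (id 5, d 1), n24 (id 12, d 1).
Iteration 2: rows with parent in {4,5,12} -> n12 (id 6, d 2), n20 (id 7, d 2), n37 (id 8, d 2).
Iteration 3: rows with parent in {6,7,8} -> n32 (id 10, d 3).
Iteration 4: no rows with parent in {10}; recursion stops.
SUM(d) = 0 + 1 + 1 + 1 + 2 + 2 + 2 + 3 = 12.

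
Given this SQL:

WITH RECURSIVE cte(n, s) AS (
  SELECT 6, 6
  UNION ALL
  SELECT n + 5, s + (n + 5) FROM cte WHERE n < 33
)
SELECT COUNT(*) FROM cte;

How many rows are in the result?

7

Base: n=6, s=6.
Iteration 1: 6 < 33 holds -> n = 6 + 5 = 11, s = 6 + 11 = 17.
Iteration 2: 11 < 33 holds -> n = 11 + 5 = 16, s = 17 + 16 = 33.
Iteration 3: 16 < 33 holds -> n = 16 + 5 = 21, s = 33 + 21 = 54.
Iteration 4: 21 < 33 holds -> n = 21 + 5 = 26, s = 54 + 26 = 80.
Iteration 5: 26 < 33 holds -> n = 26 + 5 = 31, s = 80 + 31 = 111.
Iteration 6: 31 < 33 holds -> n = 31 + 5 = 36, s = 111 + 36 = 147.
Iteration 7: 36 < 33 fails; recursion stops.
Total rows emitted: 7.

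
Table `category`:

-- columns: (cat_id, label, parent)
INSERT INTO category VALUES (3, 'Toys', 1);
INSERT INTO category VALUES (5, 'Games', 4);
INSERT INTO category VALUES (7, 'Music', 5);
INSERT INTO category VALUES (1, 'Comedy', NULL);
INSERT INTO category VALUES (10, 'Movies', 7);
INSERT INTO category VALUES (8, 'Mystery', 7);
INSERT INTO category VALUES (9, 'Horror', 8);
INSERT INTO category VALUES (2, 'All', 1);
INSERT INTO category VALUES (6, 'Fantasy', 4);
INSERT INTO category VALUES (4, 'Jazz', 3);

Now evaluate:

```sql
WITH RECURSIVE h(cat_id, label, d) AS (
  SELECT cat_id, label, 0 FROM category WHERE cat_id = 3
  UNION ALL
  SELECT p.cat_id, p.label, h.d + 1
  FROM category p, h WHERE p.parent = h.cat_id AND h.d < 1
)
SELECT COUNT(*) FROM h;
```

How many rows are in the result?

2

Base: cat_id=3 (Toys) at d 0.
Iteration 1: rows with parent in {3} -> Jazz (id 4, d 1).
Iteration 2: d < 1 fails for all current rows; recursion stops.
Total rows emitted: 2.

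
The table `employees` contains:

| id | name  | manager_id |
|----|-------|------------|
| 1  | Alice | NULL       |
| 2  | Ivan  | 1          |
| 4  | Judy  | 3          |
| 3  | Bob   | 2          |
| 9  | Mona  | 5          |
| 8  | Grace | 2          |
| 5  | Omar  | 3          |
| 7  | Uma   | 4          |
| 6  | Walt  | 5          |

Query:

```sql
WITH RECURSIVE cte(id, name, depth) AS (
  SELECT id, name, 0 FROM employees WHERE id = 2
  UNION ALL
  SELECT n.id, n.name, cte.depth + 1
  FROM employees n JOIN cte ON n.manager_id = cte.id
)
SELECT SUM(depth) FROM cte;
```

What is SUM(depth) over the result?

15

Base: id=2 (Ivan) at depth 0.
Iteration 1: rows with manager_id in {2} -> Bob (id 3, depth 1), Grace (id 8, depth 1).
Iteration 2: rows with manager_id in {3,8} -> Judy (id 4, depth 2), Omar (id 5, depth 2).
Iteration 3: rows with manager_id in {4,5} -> Walt (id 6, depth 3), Uma (id 7, depth 3), Mona (id 9, depth 3).
Iteration 4: no rows with manager_id in {6,7,9}; recursion stops.
SUM(depth) = 0 + 1 + 1 + 2 + 2 + 3 + 3 + 3 = 15.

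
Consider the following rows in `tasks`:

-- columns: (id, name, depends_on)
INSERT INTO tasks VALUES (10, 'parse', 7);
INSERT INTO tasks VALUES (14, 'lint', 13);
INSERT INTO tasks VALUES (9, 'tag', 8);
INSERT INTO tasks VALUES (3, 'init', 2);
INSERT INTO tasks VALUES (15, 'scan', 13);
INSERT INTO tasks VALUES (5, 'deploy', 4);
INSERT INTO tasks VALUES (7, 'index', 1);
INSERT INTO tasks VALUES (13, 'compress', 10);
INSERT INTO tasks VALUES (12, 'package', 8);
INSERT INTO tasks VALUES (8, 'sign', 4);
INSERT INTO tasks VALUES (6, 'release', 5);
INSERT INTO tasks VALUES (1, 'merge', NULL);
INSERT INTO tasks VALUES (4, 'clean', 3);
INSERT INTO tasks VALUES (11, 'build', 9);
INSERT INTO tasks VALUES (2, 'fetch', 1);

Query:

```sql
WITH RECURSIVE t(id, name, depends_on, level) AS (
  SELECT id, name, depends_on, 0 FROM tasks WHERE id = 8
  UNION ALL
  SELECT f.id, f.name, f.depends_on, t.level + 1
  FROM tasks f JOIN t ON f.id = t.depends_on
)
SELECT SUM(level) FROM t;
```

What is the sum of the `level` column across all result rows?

Base: id=8 (sign), depends_on=4, level 0.
Iteration 1: join on id=4 -> clean (id 4, depends_on=3, level 1).
Iteration 2: join on id=3 -> init (id 3, depends_on=2, level 2).
Iteration 3: join on id=2 -> fetch (id 2, depends_on=1, level 3).
Iteration 4: join on id=1 -> merge (id 1, depends_on=NULL, level 4).
Iteration 5: depends_on is NULL; no match; recursion stops.
SUM(level) = 0 + 1 + 2 + 3 + 4 = 10.

10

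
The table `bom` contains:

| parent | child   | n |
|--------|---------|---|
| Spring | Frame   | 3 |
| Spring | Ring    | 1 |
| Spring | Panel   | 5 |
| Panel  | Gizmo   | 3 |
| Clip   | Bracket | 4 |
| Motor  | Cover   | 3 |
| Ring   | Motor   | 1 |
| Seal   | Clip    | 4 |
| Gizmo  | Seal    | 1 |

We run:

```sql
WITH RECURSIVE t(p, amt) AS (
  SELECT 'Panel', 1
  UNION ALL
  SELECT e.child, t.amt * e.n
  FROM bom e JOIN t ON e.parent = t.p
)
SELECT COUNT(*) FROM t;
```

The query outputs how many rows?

5

Base: (Panel, amt=1).
Iteration 1: components of {Panel} -> Gizmo = 1*3 = 3.
Iteration 2: components of {Gizmo} -> Seal = 3*1 = 3.
Iteration 3: components of {Seal} -> Clip = 3*4 = 12.
Iteration 4: components of {Clip} -> Bracket = 12*4 = 48.
Iteration 5: no further components; recursion stops.
Total rows emitted: 5.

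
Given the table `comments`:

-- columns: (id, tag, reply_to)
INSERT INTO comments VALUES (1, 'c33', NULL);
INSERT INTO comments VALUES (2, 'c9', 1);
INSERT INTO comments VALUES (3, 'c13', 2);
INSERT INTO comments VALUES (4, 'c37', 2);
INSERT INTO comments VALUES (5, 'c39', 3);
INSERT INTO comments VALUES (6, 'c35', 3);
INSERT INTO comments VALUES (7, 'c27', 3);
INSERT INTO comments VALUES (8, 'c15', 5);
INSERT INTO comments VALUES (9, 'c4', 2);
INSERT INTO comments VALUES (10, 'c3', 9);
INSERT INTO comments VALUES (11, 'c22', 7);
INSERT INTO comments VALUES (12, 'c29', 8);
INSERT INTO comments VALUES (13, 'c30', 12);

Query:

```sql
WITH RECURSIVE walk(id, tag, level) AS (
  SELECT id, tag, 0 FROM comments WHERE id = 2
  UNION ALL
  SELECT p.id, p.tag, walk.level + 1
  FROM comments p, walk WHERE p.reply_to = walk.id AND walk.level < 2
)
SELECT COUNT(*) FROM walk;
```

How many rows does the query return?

Base: id=2 (c9) at level 0.
Iteration 1: rows with reply_to in {2} -> c13 (id 3, level 1), c37 (id 4, level 1), c4 (id 9, level 1).
Iteration 2: rows with reply_to in {3,4,9} -> c39 (id 5, level 2), c35 (id 6, level 2), c27 (id 7, level 2), c3 (id 10, level 2).
Iteration 3: level < 2 fails for all current rows; recursion stops.
Total rows emitted: 8.

8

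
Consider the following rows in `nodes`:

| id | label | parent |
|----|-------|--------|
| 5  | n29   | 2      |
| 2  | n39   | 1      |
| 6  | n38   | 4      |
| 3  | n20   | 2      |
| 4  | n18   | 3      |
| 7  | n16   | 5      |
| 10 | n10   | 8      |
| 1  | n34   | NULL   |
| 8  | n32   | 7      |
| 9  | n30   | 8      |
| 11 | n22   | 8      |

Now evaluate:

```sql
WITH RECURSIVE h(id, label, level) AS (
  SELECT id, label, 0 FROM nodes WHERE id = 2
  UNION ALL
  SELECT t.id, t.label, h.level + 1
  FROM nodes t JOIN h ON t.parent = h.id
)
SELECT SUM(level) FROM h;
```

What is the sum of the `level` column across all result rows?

Base: id=2 (n39) at level 0.
Iteration 1: rows with parent in {2} -> n20 (id 3, level 1), n29 (id 5, level 1).
Iteration 2: rows with parent in {3,5} -> n18 (id 4, level 2), n16 (id 7, level 2).
Iteration 3: rows with parent in {4,7} -> n38 (id 6, level 3), n32 (id 8, level 3).
Iteration 4: rows with parent in {6,8} -> n30 (id 9, level 4), n10 (id 10, level 4), n22 (id 11, level 4).
Iteration 5: no rows with parent in {9,10,11}; recursion stops.
SUM(level) = 0 + 1 + 1 + 2 + 2 + 3 + 3 + 4 + 4 + 4 = 24.

24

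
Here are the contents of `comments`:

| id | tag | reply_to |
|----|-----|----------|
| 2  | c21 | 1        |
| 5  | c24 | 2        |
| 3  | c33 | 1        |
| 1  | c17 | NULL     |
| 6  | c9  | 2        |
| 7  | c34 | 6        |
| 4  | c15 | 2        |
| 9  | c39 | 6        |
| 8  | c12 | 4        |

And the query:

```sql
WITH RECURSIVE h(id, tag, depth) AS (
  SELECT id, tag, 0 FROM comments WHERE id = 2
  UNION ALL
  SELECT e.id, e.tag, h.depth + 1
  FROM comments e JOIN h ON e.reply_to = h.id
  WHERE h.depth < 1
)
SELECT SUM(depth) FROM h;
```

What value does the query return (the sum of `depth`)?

Base: id=2 (c21) at depth 0.
Iteration 1: rows with reply_to in {2} -> c15 (id 4, depth 1), c24 (id 5, depth 1), c9 (id 6, depth 1).
Iteration 2: depth < 1 fails for all current rows; recursion stops.
SUM(depth) = 0 + 1 + 1 + 1 = 3.

3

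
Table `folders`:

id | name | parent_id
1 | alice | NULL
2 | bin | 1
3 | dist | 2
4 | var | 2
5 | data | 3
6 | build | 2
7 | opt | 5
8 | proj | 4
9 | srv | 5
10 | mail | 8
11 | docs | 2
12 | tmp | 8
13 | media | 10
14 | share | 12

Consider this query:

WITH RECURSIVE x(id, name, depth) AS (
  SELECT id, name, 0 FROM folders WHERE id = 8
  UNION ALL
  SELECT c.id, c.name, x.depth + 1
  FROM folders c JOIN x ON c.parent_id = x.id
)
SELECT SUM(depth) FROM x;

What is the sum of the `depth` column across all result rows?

Base: id=8 (proj) at depth 0.
Iteration 1: rows with parent_id in {8} -> mail (id 10, depth 1), tmp (id 12, depth 1).
Iteration 2: rows with parent_id in {10,12} -> media (id 13, depth 2), share (id 14, depth 2).
Iteration 3: no rows with parent_id in {13,14}; recursion stops.
SUM(depth) = 0 + 1 + 1 + 2 + 2 = 6.

6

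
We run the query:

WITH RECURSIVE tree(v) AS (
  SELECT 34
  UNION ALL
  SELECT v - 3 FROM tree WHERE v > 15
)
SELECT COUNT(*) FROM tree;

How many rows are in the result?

8

Base: v=34.
Iteration 1: 34 > 15 holds -> v = 34 - 3 = 31.
Iteration 2: 31 > 15 holds -> v = 31 - 3 = 28.
Iteration 3: 28 > 15 holds -> v = 28 - 3 = 25.
Iteration 4: 25 > 15 holds -> v = 25 - 3 = 22.
Iteration 5: 22 > 15 holds -> v = 22 - 3 = 19.
Iteration 6: 19 > 15 holds -> v = 19 - 3 = 16.
Iteration 7: 16 > 15 holds -> v = 16 - 3 = 13.
Iteration 8: 13 > 15 fails; recursion stops.
Total rows emitted: 8.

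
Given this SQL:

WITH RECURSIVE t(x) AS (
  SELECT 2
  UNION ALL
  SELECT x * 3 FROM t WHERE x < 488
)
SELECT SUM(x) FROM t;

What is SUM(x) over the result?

Base: x=2.
Iteration 1: 2 < 488 holds -> x = 2 * 3 = 6.
Iteration 2: 6 < 488 holds -> x = 6 * 3 = 18.
Iteration 3: 18 < 488 holds -> x = 18 * 3 = 54.
Iteration 4: 54 < 488 holds -> x = 54 * 3 = 162.
Iteration 5: 162 < 488 holds -> x = 162 * 3 = 486.
Iteration 6: 486 < 488 holds -> x = 486 * 3 = 1458.
Iteration 7: 1458 < 488 fails; recursion stops.
SUM(x) = 2 + 6 + 18 + 54 + 162 + 486 + 1458 = 2186.

2186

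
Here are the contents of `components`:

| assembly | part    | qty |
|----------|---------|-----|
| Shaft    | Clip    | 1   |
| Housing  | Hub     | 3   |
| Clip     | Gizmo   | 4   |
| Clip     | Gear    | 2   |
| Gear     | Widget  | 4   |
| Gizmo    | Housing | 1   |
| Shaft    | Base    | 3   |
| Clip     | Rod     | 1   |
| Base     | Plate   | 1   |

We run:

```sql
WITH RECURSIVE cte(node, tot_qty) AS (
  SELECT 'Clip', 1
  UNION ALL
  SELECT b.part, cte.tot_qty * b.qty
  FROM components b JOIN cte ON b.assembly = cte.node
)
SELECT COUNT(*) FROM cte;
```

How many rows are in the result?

7

Base: (Clip, tot_qty=1).
Iteration 1: components of {Clip} -> Gear = 1*2 = 2, Gizmo = 1*4 = 4, Rod = 1*1 = 1.
Iteration 2: components of {Gear,Gizmo,Rod} -> Housing = 4*1 = 4, Widget = 2*4 = 8.
Iteration 3: components of {Housing,Widget} -> Hub = 4*3 = 12.
Iteration 4: no further components; recursion stops.
Total rows emitted: 7.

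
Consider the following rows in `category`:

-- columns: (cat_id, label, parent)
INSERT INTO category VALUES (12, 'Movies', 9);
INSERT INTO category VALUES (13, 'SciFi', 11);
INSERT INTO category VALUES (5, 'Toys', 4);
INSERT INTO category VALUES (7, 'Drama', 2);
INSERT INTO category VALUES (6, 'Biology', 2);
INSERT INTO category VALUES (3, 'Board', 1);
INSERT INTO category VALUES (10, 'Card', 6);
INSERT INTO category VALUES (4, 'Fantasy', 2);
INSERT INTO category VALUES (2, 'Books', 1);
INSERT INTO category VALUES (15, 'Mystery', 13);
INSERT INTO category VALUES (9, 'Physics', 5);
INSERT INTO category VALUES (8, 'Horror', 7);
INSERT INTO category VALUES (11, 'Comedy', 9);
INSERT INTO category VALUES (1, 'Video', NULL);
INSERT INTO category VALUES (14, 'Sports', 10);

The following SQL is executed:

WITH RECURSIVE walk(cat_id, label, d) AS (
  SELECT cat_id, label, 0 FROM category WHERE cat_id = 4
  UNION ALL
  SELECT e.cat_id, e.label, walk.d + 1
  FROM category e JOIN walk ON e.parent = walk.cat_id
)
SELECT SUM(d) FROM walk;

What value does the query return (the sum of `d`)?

Base: cat_id=4 (Fantasy) at d 0.
Iteration 1: rows with parent in {4} -> Toys (id 5, d 1).
Iteration 2: rows with parent in {5} -> Physics (id 9, d 2).
Iteration 3: rows with parent in {9} -> Comedy (id 11, d 3), Movies (id 12, d 3).
Iteration 4: rows with parent in {11,12} -> SciFi (id 13, d 4).
Iteration 5: rows with parent in {13} -> Mystery (id 15, d 5).
Iteration 6: no rows with parent in {15}; recursion stops.
SUM(d) = 0 + 1 + 2 + 3 + 3 + 4 + 5 = 18.

18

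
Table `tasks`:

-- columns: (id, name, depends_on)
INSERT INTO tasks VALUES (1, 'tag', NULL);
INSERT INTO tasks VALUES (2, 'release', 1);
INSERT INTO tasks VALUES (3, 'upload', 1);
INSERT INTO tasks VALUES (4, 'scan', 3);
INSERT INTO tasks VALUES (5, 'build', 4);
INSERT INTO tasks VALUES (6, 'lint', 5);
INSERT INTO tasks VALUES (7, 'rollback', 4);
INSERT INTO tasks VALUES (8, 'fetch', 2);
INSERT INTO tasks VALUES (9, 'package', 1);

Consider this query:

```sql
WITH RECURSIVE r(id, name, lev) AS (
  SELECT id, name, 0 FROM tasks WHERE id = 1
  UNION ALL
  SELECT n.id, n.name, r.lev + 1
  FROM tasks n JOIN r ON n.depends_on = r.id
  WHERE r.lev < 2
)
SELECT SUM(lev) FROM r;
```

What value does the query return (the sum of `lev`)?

7

Base: id=1 (tag) at lev 0.
Iteration 1: rows with depends_on in {1} -> release (id 2, lev 1), upload (id 3, lev 1), package (id 9, lev 1).
Iteration 2: rows with depends_on in {2,3,9} -> scan (id 4, lev 2), fetch (id 8, lev 2).
Iteration 3: lev < 2 fails for all current rows; recursion stops.
SUM(lev) = 0 + 1 + 1 + 1 + 2 + 2 = 7.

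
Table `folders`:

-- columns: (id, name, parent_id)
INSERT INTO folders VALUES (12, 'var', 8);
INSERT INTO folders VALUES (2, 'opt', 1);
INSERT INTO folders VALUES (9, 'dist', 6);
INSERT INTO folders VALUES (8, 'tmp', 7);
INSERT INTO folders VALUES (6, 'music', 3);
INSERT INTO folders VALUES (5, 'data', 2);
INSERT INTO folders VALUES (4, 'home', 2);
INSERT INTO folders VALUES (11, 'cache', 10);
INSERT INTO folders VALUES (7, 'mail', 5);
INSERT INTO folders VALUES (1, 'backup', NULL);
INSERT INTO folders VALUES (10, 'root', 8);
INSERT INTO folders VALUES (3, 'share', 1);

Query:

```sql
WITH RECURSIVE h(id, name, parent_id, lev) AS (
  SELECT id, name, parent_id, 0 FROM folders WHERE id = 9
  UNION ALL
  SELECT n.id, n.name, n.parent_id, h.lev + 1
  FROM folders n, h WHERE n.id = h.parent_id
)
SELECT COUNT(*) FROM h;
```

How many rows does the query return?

Base: id=9 (dist), parent_id=6, lev 0.
Iteration 1: join on id=6 -> music (id 6, parent_id=3, lev 1).
Iteration 2: join on id=3 -> share (id 3, parent_id=1, lev 2).
Iteration 3: join on id=1 -> backup (id 1, parent_id=NULL, lev 3).
Iteration 4: parent_id is NULL; no match; recursion stops.
Total rows emitted: 4.

4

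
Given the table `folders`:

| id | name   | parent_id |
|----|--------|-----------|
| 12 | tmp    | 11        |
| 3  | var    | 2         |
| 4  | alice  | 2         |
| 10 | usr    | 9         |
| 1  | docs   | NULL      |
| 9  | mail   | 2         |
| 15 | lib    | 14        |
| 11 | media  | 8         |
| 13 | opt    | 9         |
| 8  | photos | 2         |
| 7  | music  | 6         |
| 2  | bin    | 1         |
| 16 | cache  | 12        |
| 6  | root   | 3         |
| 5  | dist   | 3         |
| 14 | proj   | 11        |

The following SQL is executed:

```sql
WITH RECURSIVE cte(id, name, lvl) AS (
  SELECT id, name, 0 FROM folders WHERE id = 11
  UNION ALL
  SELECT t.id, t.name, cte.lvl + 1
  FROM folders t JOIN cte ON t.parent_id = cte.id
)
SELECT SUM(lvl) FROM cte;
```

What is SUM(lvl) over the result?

6

Base: id=11 (media) at lvl 0.
Iteration 1: rows with parent_id in {11} -> tmp (id 12, lvl 1), proj (id 14, lvl 1).
Iteration 2: rows with parent_id in {12,14} -> lib (id 15, lvl 2), cache (id 16, lvl 2).
Iteration 3: no rows with parent_id in {15,16}; recursion stops.
SUM(lvl) = 0 + 1 + 1 + 2 + 2 = 6.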